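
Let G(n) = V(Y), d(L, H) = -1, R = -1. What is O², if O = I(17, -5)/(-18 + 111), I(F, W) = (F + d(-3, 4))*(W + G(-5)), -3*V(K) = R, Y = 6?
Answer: 50176/77841 ≈ 0.64460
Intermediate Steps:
V(K) = ⅓ (V(K) = -⅓*(-1) = ⅓)
G(n) = ⅓
I(F, W) = (-1 + F)*(⅓ + W) (I(F, W) = (F - 1)*(W + ⅓) = (-1 + F)*(⅓ + W))
O = -224/279 (O = (-⅓ - 1*(-5) + (⅓)*17 + 17*(-5))/(-18 + 111) = (-⅓ + 5 + 17/3 - 85)/93 = -224/3*1/93 = -224/279 ≈ -0.80287)
O² = (-224/279)² = 50176/77841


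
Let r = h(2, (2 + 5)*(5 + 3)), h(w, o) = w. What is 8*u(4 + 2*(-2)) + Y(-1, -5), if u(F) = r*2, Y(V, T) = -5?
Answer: 27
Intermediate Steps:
r = 2
u(F) = 4 (u(F) = 2*2 = 4)
8*u(4 + 2*(-2)) + Y(-1, -5) = 8*4 - 5 = 32 - 5 = 27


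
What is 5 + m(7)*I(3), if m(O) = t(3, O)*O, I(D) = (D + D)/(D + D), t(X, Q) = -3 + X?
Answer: 5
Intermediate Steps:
I(D) = 1 (I(D) = (2*D)/((2*D)) = (2*D)*(1/(2*D)) = 1)
m(O) = 0 (m(O) = (-3 + 3)*O = 0*O = 0)
5 + m(7)*I(3) = 5 + 0*1 = 5 + 0 = 5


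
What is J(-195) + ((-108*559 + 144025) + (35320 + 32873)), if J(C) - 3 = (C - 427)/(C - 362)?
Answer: 84580515/557 ≈ 1.5185e+5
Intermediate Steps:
J(C) = 3 + (-427 + C)/(-362 + C) (J(C) = 3 + (C - 427)/(C - 362) = 3 + (-427 + C)/(-362 + C))
J(-195) + ((-108*559 + 144025) + (35320 + 32873)) = (-1513 + 4*(-195))/(-362 - 195) + ((-108*559 + 144025) + (35320 + 32873)) = (-1513 - 780)/(-557) + ((-60372 + 144025) + 68193) = -1/557*(-2293) + (83653 + 68193) = 2293/557 + 151846 = 84580515/557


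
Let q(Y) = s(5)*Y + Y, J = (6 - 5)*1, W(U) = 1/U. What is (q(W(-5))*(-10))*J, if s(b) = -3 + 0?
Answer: -4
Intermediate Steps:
s(b) = -3
W(U) = 1/U
J = 1 (J = 1*1 = 1)
q(Y) = -2*Y (q(Y) = -3*Y + Y = -2*Y)
(q(W(-5))*(-10))*J = (-2/(-5)*(-10))*1 = (-2*(-1/5)*(-10))*1 = ((2/5)*(-10))*1 = -4*1 = -4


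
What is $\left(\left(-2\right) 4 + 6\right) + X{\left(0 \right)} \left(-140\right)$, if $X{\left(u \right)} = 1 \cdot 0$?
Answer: $-2$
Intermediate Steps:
$X{\left(u \right)} = 0$
$\left(\left(-2\right) 4 + 6\right) + X{\left(0 \right)} \left(-140\right) = \left(\left(-2\right) 4 + 6\right) + 0 \left(-140\right) = \left(-8 + 6\right) + 0 = -2 + 0 = -2$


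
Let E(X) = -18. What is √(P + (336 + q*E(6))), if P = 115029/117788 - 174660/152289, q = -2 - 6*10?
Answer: √12976343531074757771355/2989636122 ≈ 38.103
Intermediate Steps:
q = -62 (q = -2 - 60 = -62)
P = -1018400233/5979272244 (P = 115029*(1/117788) - 174660*1/152289 = 115029/117788 - 58220/50763 = -1018400233/5979272244 ≈ -0.17032)
√(P + (336 + q*E(6))) = √(-1018400233/5979272244 + (336 - 62*(-18))) = √(-1018400233/5979272244 + (336 + 1116)) = √(-1018400233/5979272244 + 1452) = √(8680884898055/5979272244) = √12976343531074757771355/2989636122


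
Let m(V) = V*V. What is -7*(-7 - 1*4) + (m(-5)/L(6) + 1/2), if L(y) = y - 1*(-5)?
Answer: 1755/22 ≈ 79.773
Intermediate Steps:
m(V) = V²
L(y) = 5 + y (L(y) = y + 5 = 5 + y)
-7*(-7 - 1*4) + (m(-5)/L(6) + 1/2) = -7*(-7 - 1*4) + ((-5)²/(5 + 6) + 1/2) = -7*(-7 - 4) + (25/11 + 1*(½)) = -7*(-11) + (25*(1/11) + ½) = 77 + (25/11 + ½) = 77 + 61/22 = 1755/22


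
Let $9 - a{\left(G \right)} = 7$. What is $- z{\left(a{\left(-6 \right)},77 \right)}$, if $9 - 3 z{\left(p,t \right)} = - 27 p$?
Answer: $-21$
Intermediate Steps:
$a{\left(G \right)} = 2$ ($a{\left(G \right)} = 9 - 7 = 2$)
$z{\left(p,t \right)} = 3 + 9 p$ ($z{\left(p,t \right)} = 3 - \frac{\left(-27\right) p}{3} = 3 + 9 p$)
$- z{\left(a{\left(-6 \right)},77 \right)} = - (3 + 9 \cdot 2) = - (3 + 18) = \left(-1\right) 21 = -21$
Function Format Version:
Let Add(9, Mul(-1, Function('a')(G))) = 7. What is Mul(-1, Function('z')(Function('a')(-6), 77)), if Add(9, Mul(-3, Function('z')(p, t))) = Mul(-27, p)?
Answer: -21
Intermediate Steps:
Function('a')(G) = 2 (Function('a')(G) = Add(9, Mul(-1, 7)) = Add(9, -7) = 2)
Function('z')(p, t) = Add(3, Mul(9, p)) (Function('z')(p, t) = Add(3, Mul(Rational(-1, 3), Mul(-27, p))) = Add(3, Mul(9, p)))
Mul(-1, Function('z')(Function('a')(-6), 77)) = Mul(-1, Add(3, Mul(9, 2))) = Mul(-1, Add(3, 18)) = Mul(-1, 21) = -21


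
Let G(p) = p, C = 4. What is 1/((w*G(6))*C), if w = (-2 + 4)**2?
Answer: 1/96 ≈ 0.010417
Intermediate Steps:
w = 4 (w = 2**2 = 4)
1/((w*G(6))*C) = 1/((4*6)*4) = 1/(24*4) = 1/96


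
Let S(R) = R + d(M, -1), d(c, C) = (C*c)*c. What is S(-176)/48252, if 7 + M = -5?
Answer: -80/12063 ≈ -0.0066319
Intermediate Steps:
M = -12 (M = -7 - 5 = -12)
d(c, C) = C*c²
S(R) = -144 + R (S(R) = R - 1*(-12)² = R - 1*144 = R - 144 = -144 + R)
S(-176)/48252 = (-144 - 176)/48252 = -320*1/48252 = -80/12063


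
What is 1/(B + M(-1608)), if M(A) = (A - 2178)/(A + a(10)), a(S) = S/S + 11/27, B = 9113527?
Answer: 21689/197663338214 ≈ 1.0973e-7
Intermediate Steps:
a(S) = 38/27 (a(S) = 1 + 11*(1/27) = 1 + 11/27 = 38/27)
M(A) = (-2178 + A)/(38/27 + A) (M(A) = (A - 2178)/(A + 38/27) = (-2178 + A)/(38/27 + A))
1/(B + M(-1608)) = 1/(9113527 + 27*(-2178 - 1608)/(38 + 27*(-1608))) = 1/(9113527 + 27*(-3786)/(38 - 43416)) = 1/(9113527 + 27*(-3786)/(-43378)) = 1/(9113527 + 27*(-1/43378)*(-3786)) = 1/(9113527 + 51111/21689) = 1/(197663338214/21689) = 21689/197663338214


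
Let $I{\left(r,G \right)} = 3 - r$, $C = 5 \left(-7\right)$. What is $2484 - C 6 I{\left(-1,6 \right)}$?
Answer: $3324$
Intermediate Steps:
$C = -35$
$2484 - C 6 I{\left(-1,6 \right)} = 2484 - \left(-35\right) 6 \left(3 - -1\right) = 2484 - - 210 \left(3 + 1\right) = 2484 - \left(-210\right) 4 = 2484 - -840 = 2484 + 840 = 3324$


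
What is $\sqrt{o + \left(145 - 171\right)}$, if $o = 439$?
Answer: $\sqrt{413} \approx 20.322$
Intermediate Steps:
$\sqrt{o + \left(145 - 171\right)} = \sqrt{439 + \left(145 - 171\right)} = \sqrt{439 - 26} = \sqrt{413}$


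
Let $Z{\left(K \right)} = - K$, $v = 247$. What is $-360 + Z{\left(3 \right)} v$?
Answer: $-1101$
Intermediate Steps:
$-360 + Z{\left(3 \right)} v = -360 + \left(-1\right) 3 \cdot 247 = -360 - 741 = -1101$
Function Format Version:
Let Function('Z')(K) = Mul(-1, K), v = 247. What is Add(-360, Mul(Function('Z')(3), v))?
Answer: -1101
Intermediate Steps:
Add(-360, Mul(Function('Z')(3), v)) = Add(-360, Mul(Mul(-1, 3), 247)) = Add(-360, Mul(-3, 247)) = Add(-360, -741) = -1101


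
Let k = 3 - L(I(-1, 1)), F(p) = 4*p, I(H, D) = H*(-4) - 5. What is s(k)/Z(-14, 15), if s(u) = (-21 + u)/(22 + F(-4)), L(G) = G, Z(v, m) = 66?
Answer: -17/396 ≈ -0.042929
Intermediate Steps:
I(H, D) = -5 - 4*H (I(H, D) = -4*H - 5 = -5 - 4*H)
k = 4 (k = 3 - (-5 - 4*(-1)) = 3 - (-5 + 4) = 3 - 1*(-1) = 3 + 1 = 4)
s(u) = -7/2 + u/6 (s(u) = (-21 + u)/(22 + 4*(-4)) = (-21 + u)/(22 - 16) = (-21 + u)/6 = (-21 + u)*(⅙) = -7/2 + u/6)
s(k)/Z(-14, 15) = (-7/2 + (⅙)*4)/66 = (-7/2 + ⅔)*(1/66) = -17/6*1/66 = -17/396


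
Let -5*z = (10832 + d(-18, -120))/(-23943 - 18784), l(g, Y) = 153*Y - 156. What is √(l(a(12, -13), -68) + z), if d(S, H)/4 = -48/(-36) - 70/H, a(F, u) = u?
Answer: I*√4337596511314305/640905 ≈ 102.76*I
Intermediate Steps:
l(g, Y) = -156 + 153*Y
d(S, H) = 16/3 - 280/H (d(S, H) = 4*(-48/(-36) - 70/H) = 4*(-48*(-1/36) - 70/H) = 4*(4/3 - 70/H) = 16/3 - 280/H)
z = 32519/640905 (z = -(10832 + (16/3 - 280/(-120)))/(5*(-23943 - 18784)) = -(10832 + (16/3 - 280*(-1/120)))/(5*(-42727)) = -(10832 + (16/3 + 7/3))*(-1)/(5*42727) = -(10832 + 23/3)*(-1)/(5*42727) = -32519*(-1)/(15*42727) = -⅕*(-32519/128181) = 32519/640905 ≈ 0.050739)
√(l(a(12, -13), -68) + z) = √((-156 + 153*(-68)) + 32519/640905) = √((-156 - 10404) + 32519/640905) = √(-10560 + 32519/640905) = √(-6767924281/640905) = I*√4337596511314305/640905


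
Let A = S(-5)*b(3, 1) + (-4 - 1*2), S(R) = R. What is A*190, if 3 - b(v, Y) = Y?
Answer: -3040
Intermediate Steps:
b(v, Y) = 3 - Y
A = -16 (A = -5*(3 - 1*1) + (-4 - 1*2) = -5*(3 - 1) + (-4 - 2) = -5*2 - 6 = -10 - 6 = -16)
A*190 = -16*190 = -3040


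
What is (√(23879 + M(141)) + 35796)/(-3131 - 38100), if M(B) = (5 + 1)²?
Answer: -35796/41231 - √23915/41231 ≈ -0.87193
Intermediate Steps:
M(B) = 36 (M(B) = 6² = 36)
(√(23879 + M(141)) + 35796)/(-3131 - 38100) = (√(23879 + 36) + 35796)/(-3131 - 38100) = (√23915 + 35796)/(-41231) = (35796 + √23915)*(-1/41231) = -35796/41231 - √23915/41231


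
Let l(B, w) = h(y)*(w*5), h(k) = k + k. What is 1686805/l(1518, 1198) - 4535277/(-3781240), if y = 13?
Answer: 354226928909/29444515880 ≈ 12.030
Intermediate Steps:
h(k) = 2*k
l(B, w) = 130*w (l(B, w) = (2*13)*(w*5) = 26*(5*w) = 130*w)
1686805/l(1518, 1198) - 4535277/(-3781240) = 1686805/((130*1198)) - 4535277/(-3781240) = 1686805/155740 - 4535277*(-1/3781240) = 1686805*(1/155740) + 4535277/3781240 = 337361/31148 + 4535277/3781240 = 354226928909/29444515880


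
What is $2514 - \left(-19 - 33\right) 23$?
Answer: $3710$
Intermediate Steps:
$2514 - \left(-19 - 33\right) 23 = 2514 - \left(-52\right) 23 = 2514 - -1196 = 2514 + 1196 = 3710$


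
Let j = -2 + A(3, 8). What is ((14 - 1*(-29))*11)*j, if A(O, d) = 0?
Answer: -946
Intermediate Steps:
j = -2 (j = -2 + 0 = -2)
((14 - 1*(-29))*11)*j = ((14 - 1*(-29))*11)*(-2) = ((14 + 29)*11)*(-2) = (43*11)*(-2) = 473*(-2) = -946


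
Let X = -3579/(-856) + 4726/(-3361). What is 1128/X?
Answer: 3245274048/7983563 ≈ 406.49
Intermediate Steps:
X = 7983563/2877016 (X = -3579*(-1/856) + 4726*(-1/3361) = 3579/856 - 4726/3361 = 7983563/2877016 ≈ 2.7749)
1128/X = 1128/(7983563/2877016) = 1128*(2877016/7983563) = 3245274048/7983563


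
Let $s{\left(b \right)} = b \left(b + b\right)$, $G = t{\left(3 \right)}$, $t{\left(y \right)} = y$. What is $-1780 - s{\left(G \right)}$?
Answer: $-1798$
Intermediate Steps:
$G = 3$
$s{\left(b \right)} = 2 b^{2}$ ($s{\left(b \right)} = b 2 b = 2 b^{2}$)
$-1780 - s{\left(G \right)} = -1780 - 2 \cdot 3^{2} = -1780 - 2 \cdot 9 = -1780 - 18 = -1798$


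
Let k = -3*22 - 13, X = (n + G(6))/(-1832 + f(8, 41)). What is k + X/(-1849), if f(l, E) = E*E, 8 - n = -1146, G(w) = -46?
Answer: -22055613/279199 ≈ -78.996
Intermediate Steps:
n = 1154 (n = 8 - 1*(-1146) = 8 + 1146 = 1154)
f(l, E) = E²
X = -1108/151 (X = (1154 - 46)/(-1832 + 41²) = 1108/(-1832 + 1681) = 1108/(-151) = 1108*(-1/151) = -1108/151 ≈ -7.3377)
k = -79 (k = -66 - 13 = -79)
k + X/(-1849) = -79 - 1108/151/(-1849) = -79 - 1108/151*(-1/1849) = -79 + 1108/279199 = -22055613/279199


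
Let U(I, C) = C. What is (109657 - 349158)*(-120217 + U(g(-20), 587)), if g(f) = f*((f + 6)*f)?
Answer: 28651504630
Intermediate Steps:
g(f) = f²*(6 + f) (g(f) = f*((6 + f)*f) = f*(f*(6 + f)) = f²*(6 + f))
(109657 - 349158)*(-120217 + U(g(-20), 587)) = (109657 - 349158)*(-120217 + 587) = -239501*(-119630) = 28651504630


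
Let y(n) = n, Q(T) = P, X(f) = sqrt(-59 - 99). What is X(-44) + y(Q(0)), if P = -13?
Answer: -13 + I*sqrt(158) ≈ -13.0 + 12.57*I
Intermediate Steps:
X(f) = I*sqrt(158) (X(f) = sqrt(-158) = I*sqrt(158))
Q(T) = -13
X(-44) + y(Q(0)) = I*sqrt(158) - 13 = -13 + I*sqrt(158)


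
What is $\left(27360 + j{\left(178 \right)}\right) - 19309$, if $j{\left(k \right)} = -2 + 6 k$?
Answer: $9117$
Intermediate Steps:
$\left(27360 + j{\left(178 \right)}\right) - 19309 = \left(27360 + \left(-2 + 6 \cdot 178\right)\right) - 19309 = \left(27360 + \left(-2 + 1068\right)\right) - 19309 = \left(27360 + 1066\right) - 19309 = 28426 - 19309 = 9117$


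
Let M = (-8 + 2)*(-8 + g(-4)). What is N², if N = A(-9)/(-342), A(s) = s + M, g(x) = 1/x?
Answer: 81/5776 ≈ 0.014024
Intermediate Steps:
g(x) = 1/x
M = 99/2 (M = (-8 + 2)*(-8 + 1/(-4)) = -6*(-8 - ¼) = -6*(-33/4) = 99/2 ≈ 49.500)
A(s) = 99/2 + s (A(s) = s + 99/2 = 99/2 + s)
N = -9/76 (N = (99/2 - 9)/(-342) = (81/2)*(-1/342) = -9/76 ≈ -0.11842)
N² = (-9/76)² = 81/5776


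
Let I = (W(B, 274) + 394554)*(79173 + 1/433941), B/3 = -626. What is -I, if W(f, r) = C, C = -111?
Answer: -4517215247605914/144647 ≈ -3.1229e+10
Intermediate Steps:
B = -1878 (B = 3*(-626) = -1878)
W(f, r) = -111
I = 4517215247605914/144647 (I = (-111 + 394554)*(79173 + 1/433941) = 394443*(79173 + 1/433941) = 394443*(34356410794/433941) = 4517215247605914/144647 ≈ 3.1229e+10)
-I = -1*4517215247605914/144647 = -4517215247605914/144647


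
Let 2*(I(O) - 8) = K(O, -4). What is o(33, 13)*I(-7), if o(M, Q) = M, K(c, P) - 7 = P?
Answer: 627/2 ≈ 313.50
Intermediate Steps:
K(c, P) = 7 + P
I(O) = 19/2 (I(O) = 8 + (7 - 4)/2 = 8 + (½)*3 = 8 + 3/2 = 19/2)
o(33, 13)*I(-7) = 33*(19/2) = 627/2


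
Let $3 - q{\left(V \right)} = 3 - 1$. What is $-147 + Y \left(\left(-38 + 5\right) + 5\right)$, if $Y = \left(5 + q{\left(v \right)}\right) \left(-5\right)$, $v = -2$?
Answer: $693$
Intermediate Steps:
$q{\left(V \right)} = 1$ ($q{\left(V \right)} = 3 - \left(3 - 1\right) = 3 - 2 = 1$)
$Y = -30$ ($Y = \left(5 + 1\right) \left(-5\right) = 6 \left(-5\right) = -30$)
$-147 + Y \left(\left(-38 + 5\right) + 5\right) = -147 - 30 \left(\left(-38 + 5\right) + 5\right) = -147 - 30 \left(-33 + 5\right) = -147 - -840 = -147 + 840 = 693$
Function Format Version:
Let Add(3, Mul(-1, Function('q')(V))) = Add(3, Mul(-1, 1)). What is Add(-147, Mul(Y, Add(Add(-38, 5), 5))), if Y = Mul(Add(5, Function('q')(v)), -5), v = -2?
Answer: 693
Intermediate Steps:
Function('q')(V) = 1 (Function('q')(V) = Add(3, Mul(-1, Add(3, Mul(-1, 1)))) = Add(3, Mul(-1, Add(3, -1))) = Add(3, Mul(-1, 2)) = Add(3, -2) = 1)
Y = -30 (Y = Mul(Add(5, 1), -5) = Mul(6, -5) = -30)
Add(-147, Mul(Y, Add(Add(-38, 5), 5))) = Add(-147, Mul(-30, Add(Add(-38, 5), 5))) = Add(-147, Mul(-30, Add(-33, 5))) = Add(-147, Mul(-30, -28)) = Add(-147, 840) = 693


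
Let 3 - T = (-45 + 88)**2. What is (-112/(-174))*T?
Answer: -103376/87 ≈ -1188.2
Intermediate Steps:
T = -1846 (T = 3 - (-45 + 88)**2 = 3 - 1*43**2 = 3 - 1*1849 = 3 - 1849 = -1846)
(-112/(-174))*T = -112/(-174)*(-1846) = -112*(-1/174)*(-1846) = (56/87)*(-1846) = -103376/87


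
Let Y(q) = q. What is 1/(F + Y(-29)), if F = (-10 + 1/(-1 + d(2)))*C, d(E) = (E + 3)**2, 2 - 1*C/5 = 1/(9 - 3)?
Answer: -144/17321 ≈ -0.0083136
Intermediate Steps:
C = 55/6 (C = 10 - 5/(9 - 3) = 10 - 5/6 = 55/6 ≈ 9.1667)
d(E) = (3 + E)**2
F = -13145/144 (F = (-10 + 1/(-1 + (3 + 2)**2))*(55/6) = (-10 + 1/(-1 + 5**2))*(55/6) = (-10 + 1/(-1 + 25))*(55/6) = (-10 + 1/24)*(55/6) = -239/24*55/6 = -13145/144 ≈ -91.285)
1/(F + Y(-29)) = 1/(-13145/144 - 29) = 1/(-17321/144) = -144/17321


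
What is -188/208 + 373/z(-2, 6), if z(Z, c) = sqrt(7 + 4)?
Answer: -47/52 + 373*sqrt(11)/11 ≈ 111.56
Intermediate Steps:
z(Z, c) = sqrt(11)
-188/208 + 373/z(-2, 6) = -188/208 + 373/(sqrt(11)) = -188*1/208 + 373*(sqrt(11)/11) = -47/52 + 373*sqrt(11)/11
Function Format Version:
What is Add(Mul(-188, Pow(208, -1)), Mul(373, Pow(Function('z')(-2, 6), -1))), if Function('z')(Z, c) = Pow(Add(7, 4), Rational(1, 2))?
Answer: Add(Rational(-47, 52), Mul(Rational(373, 11), Pow(11, Rational(1, 2)))) ≈ 111.56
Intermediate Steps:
Function('z')(Z, c) = Pow(11, Rational(1, 2))
Add(Mul(-188, Pow(208, -1)), Mul(373, Pow(Function('z')(-2, 6), -1))) = Add(Mul(-188, Pow(208, -1)), Mul(373, Pow(Pow(11, Rational(1, 2)), -1))) = Add(Mul(-188, Rational(1, 208)), Mul(373, Mul(Rational(1, 11), Pow(11, Rational(1, 2))))) = Add(Rational(-47, 52), Mul(Rational(373, 11), Pow(11, Rational(1, 2))))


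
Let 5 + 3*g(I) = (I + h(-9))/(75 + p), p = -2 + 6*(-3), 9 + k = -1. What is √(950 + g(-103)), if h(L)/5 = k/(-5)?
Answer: √25803030/165 ≈ 30.786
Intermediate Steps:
k = -10 (k = -9 - 1 = -10)
p = -20 (p = -2 - 18 = -20)
h(L) = 10 (h(L) = 5*(-10/(-5)) = 5*(-10*(-⅕)) = 5*2 = 10)
g(I) = -53/33 + I/165 (g(I) = -5/3 + ((I + 10)/(75 - 20))/3 = -5/3 + ((10 + I)/55)/3 = -5/3 + ((10 + I)*(1/55))/3 = -5/3 + (2/11 + I/55)/3 = -5/3 + (2/33 + I/165) = -53/33 + I/165)
√(950 + g(-103)) = √(950 + (-53/33 + (1/165)*(-103))) = √(950 + (-53/33 - 103/165)) = √(950 - 368/165) = √(156382/165) = √25803030/165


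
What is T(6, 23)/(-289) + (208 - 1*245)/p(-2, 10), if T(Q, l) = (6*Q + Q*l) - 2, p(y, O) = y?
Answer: 10349/578 ≈ 17.905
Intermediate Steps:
T(Q, l) = -2 + 6*Q + Q*l
T(6, 23)/(-289) + (208 - 1*245)/p(-2, 10) = (-2 + 6*6 + 6*23)/(-289) + (208 - 1*245)/(-2) = (-2 + 36 + 138)*(-1/289) + (208 - 245)*(-½) = 172*(-1/289) - 37*(-½) = -172/289 + 37/2 = 10349/578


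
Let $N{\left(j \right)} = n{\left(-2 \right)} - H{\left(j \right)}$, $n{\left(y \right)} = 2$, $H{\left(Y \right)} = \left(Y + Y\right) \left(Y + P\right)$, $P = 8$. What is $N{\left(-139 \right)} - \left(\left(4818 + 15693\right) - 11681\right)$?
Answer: $-45246$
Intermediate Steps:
$H{\left(Y \right)} = 2 Y \left(8 + Y\right)$ ($H{\left(Y \right)} = \left(Y + Y\right) \left(Y + 8\right) = 2 Y \left(8 + Y\right)$)
$N{\left(j \right)} = 2 - 2 j \left(8 + j\right)$
$N{\left(-139 \right)} - \left(\left(4818 + 15693\right) - 11681\right) = \left(2 - - 278 \left(8 - 139\right)\right) - \left(\left(4818 + 15693\right) - 11681\right) = \left(2 - \left(-278\right) \left(-131\right)\right) - \left(20511 - 11681\right) = \left(2 - 36418\right) - 8830 = -36416 - 8830 = -45246$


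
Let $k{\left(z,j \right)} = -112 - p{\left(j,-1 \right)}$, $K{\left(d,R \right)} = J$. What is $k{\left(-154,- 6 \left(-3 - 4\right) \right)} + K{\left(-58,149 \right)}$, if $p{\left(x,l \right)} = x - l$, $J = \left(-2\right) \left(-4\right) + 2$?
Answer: $-145$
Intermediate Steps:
$J = 10$ ($J = 8 + 2 = 10$)
$K{\left(d,R \right)} = 10$
$k{\left(z,j \right)} = -113 - j$ ($k{\left(z,j \right)} = -112 - \left(j - -1\right) = -112 - \left(j + 1\right) = -112 - \left(1 + j\right) = -113 - j$)
$k{\left(-154,- 6 \left(-3 - 4\right) \right)} + K{\left(-58,149 \right)} = \left(-113 - - 6 \left(-3 - 4\right)\right) + 10 = \left(-113 - \left(-6\right) \left(-7\right)\right) + 10 = \left(-113 - 42\right) + 10 = -155 + 10 = -145$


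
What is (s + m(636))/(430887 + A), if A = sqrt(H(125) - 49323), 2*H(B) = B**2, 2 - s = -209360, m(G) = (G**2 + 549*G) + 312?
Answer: 830176194516/371327296559 - 963334*I*sqrt(166042)/371327296559 ≈ 2.2357 - 0.0010571*I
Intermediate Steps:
m(G) = 312 + G**2 + 549*G
s = 209362 (s = 2 - 1*(-209360) = 2 + 209360 = 209362)
H(B) = B**2/2
A = I*sqrt(166042)/2 (A = sqrt((1/2)*125**2 - 49323) = sqrt((1/2)*15625 - 49323) = sqrt(15625/2 - 49323) = sqrt(-83021/2) = I*sqrt(166042)/2 ≈ 203.74*I)
(s + m(636))/(430887 + A) = (209362 + (312 + 636**2 + 549*636))/(430887 + I*sqrt(166042)/2) = (209362 + (312 + 404496 + 349164))/(430887 + I*sqrt(166042)/2) = (209362 + 753972)/(430887 + I*sqrt(166042)/2) = 963334/(430887 + I*sqrt(166042)/2)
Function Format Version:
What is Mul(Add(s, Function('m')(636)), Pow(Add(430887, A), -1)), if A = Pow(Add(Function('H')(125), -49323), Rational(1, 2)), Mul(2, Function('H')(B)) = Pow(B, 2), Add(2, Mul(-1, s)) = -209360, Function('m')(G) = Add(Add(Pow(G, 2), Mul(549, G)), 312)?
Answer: Add(Rational(830176194516, 371327296559), Mul(Rational(-963334, 371327296559), I, Pow(166042, Rational(1, 2)))) ≈ Add(2.2357, Mul(-0.0010571, I))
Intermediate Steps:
Function('m')(G) = Add(312, Pow(G, 2), Mul(549, G))
s = 209362 (s = Add(2, Mul(-1, -209360)) = Add(2, 209360) = 209362)
Function('H')(B) = Mul(Rational(1, 2), Pow(B, 2))
A = Mul(Rational(1, 2), I, Pow(166042, Rational(1, 2))) (A = Pow(Add(Mul(Rational(1, 2), Pow(125, 2)), -49323), Rational(1, 2)) = Pow(Add(Mul(Rational(1, 2), 15625), -49323), Rational(1, 2)) = Pow(Add(Rational(15625, 2), -49323), Rational(1, 2)) = Pow(Rational(-83021, 2), Rational(1, 2)) = Mul(Rational(1, 2), I, Pow(166042, Rational(1, 2))) ≈ Mul(203.74, I))
Mul(Add(s, Function('m')(636)), Pow(Add(430887, A), -1)) = Mul(Add(209362, Add(312, Pow(636, 2), Mul(549, 636))), Pow(Add(430887, Mul(Rational(1, 2), I, Pow(166042, Rational(1, 2)))), -1)) = Mul(Add(209362, Add(312, 404496, 349164)), Pow(Add(430887, Mul(Rational(1, 2), I, Pow(166042, Rational(1, 2)))), -1)) = Mul(Add(209362, 753972), Pow(Add(430887, Mul(Rational(1, 2), I, Pow(166042, Rational(1, 2)))), -1)) = Mul(963334, Pow(Add(430887, Mul(Rational(1, 2), I, Pow(166042, Rational(1, 2)))), -1))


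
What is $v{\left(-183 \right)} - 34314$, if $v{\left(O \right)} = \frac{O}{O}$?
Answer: $-34313$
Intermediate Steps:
$v{\left(O \right)} = 1$
$v{\left(-183 \right)} - 34314 = 1 - 34314 = -34313$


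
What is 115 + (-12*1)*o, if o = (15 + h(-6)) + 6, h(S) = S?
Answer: -65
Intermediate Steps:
o = 15 (o = (15 - 6) + 6 = 9 + 6 = 15)
115 + (-12*1)*o = 115 - 12*1*15 = 115 - 12*15 = 115 - 180 = -65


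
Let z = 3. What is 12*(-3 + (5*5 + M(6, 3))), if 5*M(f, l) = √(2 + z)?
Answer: 264 + 12*√5/5 ≈ 269.37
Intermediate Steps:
M(f, l) = √5/5 (M(f, l) = √(2 + 3)/5 = √5/5)
12*(-3 + (5*5 + M(6, 3))) = 12*(-3 + (5*5 + √5/5)) = 12*(-3 + (25 + √5/5)) = 12*(22 + √5/5) = 264 + 12*√5/5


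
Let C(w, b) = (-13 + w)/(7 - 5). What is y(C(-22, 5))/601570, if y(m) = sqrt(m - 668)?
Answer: I*sqrt(2742)/1203140 ≈ 4.3523e-5*I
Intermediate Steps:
C(w, b) = -13/2 + w/2 (C(w, b) = (-13 + w)/2 = (-13 + w)*(1/2) = -13/2 + w/2)
y(m) = sqrt(-668 + m)
y(C(-22, 5))/601570 = sqrt(-668 + (-13/2 + (1/2)*(-22)))/601570 = sqrt(-668 + (-13/2 - 11))*(1/601570) = sqrt(-668 - 35/2)*(1/601570) = sqrt(-1371/2)*(1/601570) = (I*sqrt(2742)/2)*(1/601570) = I*sqrt(2742)/1203140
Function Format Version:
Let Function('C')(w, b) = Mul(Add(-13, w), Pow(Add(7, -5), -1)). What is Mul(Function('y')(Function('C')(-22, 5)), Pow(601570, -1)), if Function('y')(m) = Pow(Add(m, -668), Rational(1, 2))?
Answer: Mul(Rational(1, 1203140), I, Pow(2742, Rational(1, 2))) ≈ Mul(4.3523e-5, I)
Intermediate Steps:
Function('C')(w, b) = Add(Rational(-13, 2), Mul(Rational(1, 2), w)) (Function('C')(w, b) = Mul(Add(-13, w), Pow(2, -1)) = Mul(Add(-13, w), Rational(1, 2)) = Add(Rational(-13, 2), Mul(Rational(1, 2), w)))
Function('y')(m) = Pow(Add(-668, m), Rational(1, 2))
Mul(Function('y')(Function('C')(-22, 5)), Pow(601570, -1)) = Mul(Pow(Add(-668, Add(Rational(-13, 2), Mul(Rational(1, 2), -22))), Rational(1, 2)), Pow(601570, -1)) = Mul(Pow(Add(-668, Add(Rational(-13, 2), -11)), Rational(1, 2)), Rational(1, 601570)) = Mul(Pow(Add(-668, Rational(-35, 2)), Rational(1, 2)), Rational(1, 601570)) = Mul(Pow(Rational(-1371, 2), Rational(1, 2)), Rational(1, 601570)) = Mul(Mul(Rational(1, 2), I, Pow(2742, Rational(1, 2))), Rational(1, 601570)) = Mul(Rational(1, 1203140), I, Pow(2742, Rational(1, 2)))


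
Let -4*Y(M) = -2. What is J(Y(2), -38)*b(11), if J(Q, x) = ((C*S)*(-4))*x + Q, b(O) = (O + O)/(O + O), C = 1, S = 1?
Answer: 305/2 ≈ 152.50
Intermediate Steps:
b(O) = 1 (b(O) = (2*O)/((2*O)) = (2*O)*(1/(2*O)) = 1)
Y(M) = ½ (Y(M) = -¼*(-2) = ½)
J(Q, x) = Q - 4*x (J(Q, x) = ((1*1)*(-4))*x + Q = (1*(-4))*x + Q = -4*x + Q = Q - 4*x)
J(Y(2), -38)*b(11) = (½ - 4*(-38))*1 = (½ + 152)*1 = (305/2)*1 = 305/2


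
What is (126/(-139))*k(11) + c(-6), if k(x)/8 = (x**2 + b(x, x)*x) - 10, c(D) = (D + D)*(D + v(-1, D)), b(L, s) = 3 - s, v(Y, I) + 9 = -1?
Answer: 3504/139 ≈ 25.209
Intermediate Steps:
v(Y, I) = -10 (v(Y, I) = -9 - 1 = -10)
c(D) = 2*D*(-10 + D) (c(D) = (D + D)*(D - 10) = (2*D)*(-10 + D) = 2*D*(-10 + D))
k(x) = -80 + 8*x**2 + 8*x*(3 - x) (k(x) = 8*((x**2 + (3 - x)*x) - 10) = 8*((x**2 + x*(3 - x)) - 10) = 8*(-10 + x**2 + x*(3 - x)) = -80 + 8*x**2 + 8*x*(3 - x))
(126/(-139))*k(11) + c(-6) = (126/(-139))*(-80 + 24*11) + 2*(-6)*(-10 - 6) = (126*(-1/139))*(-80 + 264) + 2*(-6)*(-16) = -126/139*184 + 192 = -23184/139 + 192 = 3504/139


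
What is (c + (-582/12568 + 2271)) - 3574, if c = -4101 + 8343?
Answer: 18468385/6284 ≈ 2939.0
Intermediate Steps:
c = 4242
(c + (-582/12568 + 2271)) - 3574 = (4242 + (-582/12568 + 2271)) - 3574 = (4242 + (-1*291/6284 + 2271)) - 3574 = (4242 + (-291/6284 + 2271)) - 3574 = (4242 + 14270673/6284) - 3574 = 40927401/6284 - 3574 = 18468385/6284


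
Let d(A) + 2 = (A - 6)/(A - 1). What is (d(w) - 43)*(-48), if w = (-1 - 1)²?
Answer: 2192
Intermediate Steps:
w = 4 (w = (-2)² = 4)
d(A) = -2 + (-6 + A)/(-1 + A) (d(A) = -2 + (A - 6)/(A - 1) = -2 + (-6 + A)/(-1 + A))
(d(w) - 43)*(-48) = ((-4 - 1*4)/(-1 + 4) - 43)*(-48) = ((-4 - 4)/3 - 43)*(-48) = ((⅓)*(-8) - 43)*(-48) = (-8/3 - 43)*(-48) = -137/3*(-48) = 2192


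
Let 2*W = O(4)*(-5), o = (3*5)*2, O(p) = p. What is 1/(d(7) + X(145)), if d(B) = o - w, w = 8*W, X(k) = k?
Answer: 1/255 ≈ 0.0039216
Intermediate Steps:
o = 30 (o = 15*2 = 30)
W = -10 (W = (4*(-5))/2 = (½)*(-20) = -10)
w = -80 (w = 8*(-10) = -80)
d(B) = 110 (d(B) = 30 - 1*(-80) = 30 + 80 = 110)
1/(d(7) + X(145)) = 1/(110 + 145) = 1/255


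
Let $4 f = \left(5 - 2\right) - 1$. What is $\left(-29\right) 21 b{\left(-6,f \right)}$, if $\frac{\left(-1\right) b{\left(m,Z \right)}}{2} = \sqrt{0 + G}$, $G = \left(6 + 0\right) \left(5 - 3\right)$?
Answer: $2436 \sqrt{3} \approx 4219.3$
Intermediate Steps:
$G = 12$ ($G = 6 \cdot 2 = 12$)
$f = \frac{1}{2}$ ($f = \frac{\left(5 - 2\right) - 1}{4} = \frac{3 - 1}{4} = \frac{1}{4} \cdot 2 = \frac{1}{2} \approx 0.5$)
$b{\left(m,Z \right)} = - 4 \sqrt{3}$ ($b{\left(m,Z \right)} = - 2 \sqrt{0 + 12} = - 2 \sqrt{12} = - 2 \cdot 2 \sqrt{3} = - 4 \sqrt{3}$)
$\left(-29\right) 21 b{\left(-6,f \right)} = \left(-29\right) 21 \left(- 4 \sqrt{3}\right) = - 609 \left(- 4 \sqrt{3}\right) = 2436 \sqrt{3}$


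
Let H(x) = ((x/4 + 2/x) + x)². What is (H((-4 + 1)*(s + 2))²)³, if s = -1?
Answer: 491258904256726154641/8916100448256 ≈ 5.5098e+7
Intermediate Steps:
H(x) = (2/x + 5*x/4)² (H(x) = ((x*(¼) + 2/x) + x)² = ((x/4 + 2/x) + x)² = ((2/x + x/4) + x)² = (2/x + 5*x/4)²)
(H((-4 + 1)*(s + 2))²)³ = (((8 + 5*((-4 + 1)*(-1 + 2))²)²/(16*((-4 + 1)*(-1 + 2))²))²)³ = (((8 + 5*(-3*1)²)²/(16*(-3*1)²))²)³ = (((1/16)*(8 + 5*(-3)²)²/(-3)²)²)³ = (((1/16)*(⅑)*(8 + 5*9)²)²)³ = (((1/16)*(⅑)*(8 + 45)²)²)³ = (((1/16)*(⅑)*53²)²)³ = (((1/16)*(⅑)*2809)²)³ = ((2809/144)²)³ = (7890481/20736)³ = 491258904256726154641/8916100448256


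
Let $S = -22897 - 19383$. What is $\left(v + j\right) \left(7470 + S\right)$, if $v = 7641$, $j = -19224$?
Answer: $403204230$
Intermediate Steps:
$S = -42280$ ($S = -22897 - 19383 = -42280$)
$\left(v + j\right) \left(7470 + S\right) = \left(7641 - 19224\right) \left(7470 - 42280\right) = \left(-11583\right) \left(-34810\right) = 403204230$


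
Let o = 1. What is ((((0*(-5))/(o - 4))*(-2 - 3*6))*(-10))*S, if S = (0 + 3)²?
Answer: 0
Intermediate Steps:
S = 9 (S = 3² = 9)
((((0*(-5))/(o - 4))*(-2 - 3*6))*(-10))*S = ((((0*(-5))/(1 - 4))*(-2 - 3*6))*(-10))*9 = (((0/(-3))*(-2 - 18))*(-10))*9 = ((-⅓*0*(-20))*(-10))*9 = ((0*(-20))*(-10))*9 = (0*(-10))*9 = 0*9 = 0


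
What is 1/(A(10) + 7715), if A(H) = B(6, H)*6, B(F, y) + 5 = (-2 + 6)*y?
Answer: 1/7925 ≈ 0.00012618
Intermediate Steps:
B(F, y) = -5 + 4*y (B(F, y) = -5 + (-2 + 6)*y = -5 + 4*y)
A(H) = -30 + 24*H (A(H) = (-5 + 4*H)*6 = -30 + 24*H)
1/(A(10) + 7715) = 1/((-30 + 24*10) + 7715) = 1/((-30 + 240) + 7715) = 1/(210 + 7715) = 1/7925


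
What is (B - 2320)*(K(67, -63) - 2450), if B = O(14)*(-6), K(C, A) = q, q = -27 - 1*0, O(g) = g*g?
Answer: 8659592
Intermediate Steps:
O(g) = g²
q = -27 (q = -27 + 0 = -27)
K(C, A) = -27
B = -1176 (B = 14²*(-6) = 196*(-6) = -1176)
(B - 2320)*(K(67, -63) - 2450) = (-1176 - 2320)*(-27 - 2450) = -3496*(-2477) = 8659592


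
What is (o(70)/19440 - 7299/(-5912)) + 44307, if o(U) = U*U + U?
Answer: 15913571513/359154 ≈ 44309.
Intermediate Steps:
o(U) = U + U² (o(U) = U² + U = U + U²)
(o(70)/19440 - 7299/(-5912)) + 44307 = ((70*(1 + 70))/19440 - 7299/(-5912)) + 44307 = ((70*71)*(1/19440) - 7299*(-1/5912)) + 44307 = (4970*(1/19440) + 7299/5912) + 44307 = (497/1944 + 7299/5912) + 44307 = 535235/359154 + 44307 = 15913571513/359154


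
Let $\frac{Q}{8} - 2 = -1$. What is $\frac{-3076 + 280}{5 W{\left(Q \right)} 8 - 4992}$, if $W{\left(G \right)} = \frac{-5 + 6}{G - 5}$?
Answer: $\frac{2097}{3734} \approx 0.5616$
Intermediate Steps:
$Q = 8$ ($Q = 16 + 8 \left(-1\right) = 16 - 8 = 8$)
$W{\left(G \right)} = \frac{1}{-5 + G}$ ($W{\left(G \right)} = 1 \frac{1}{-5 + G} = \frac{1}{-5 + G}$)
$\frac{-3076 + 280}{5 W{\left(Q \right)} 8 - 4992} = \frac{-3076 + 280}{\frac{5}{-5 + 8} \cdot 8 - 4992} = - \frac{2796}{\frac{5}{3} \cdot 8 - 4992} = - \frac{2796}{\frac{40}{3} - 4992} = - \frac{2796}{- \frac{14936}{3}} = \left(-2796\right) \left(- \frac{3}{14936}\right) = \frac{2097}{3734}$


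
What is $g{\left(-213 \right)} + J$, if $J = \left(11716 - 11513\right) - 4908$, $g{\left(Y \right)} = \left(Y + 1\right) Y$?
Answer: $40451$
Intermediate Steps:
$g{\left(Y \right)} = Y \left(1 + Y\right)$ ($g{\left(Y \right)} = \left(1 + Y\right) Y = Y \left(1 + Y\right)$)
$J = -4705$ ($J = 203 - 4908 = -4705$)
$g{\left(-213 \right)} + J = - 213 \left(1 - 213\right) - 4705 = \left(-213\right) \left(-212\right) - 4705 = 45156 - 4705 = 40451$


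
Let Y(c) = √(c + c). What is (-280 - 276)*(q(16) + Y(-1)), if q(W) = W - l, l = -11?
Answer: -15012 - 556*I*√2 ≈ -15012.0 - 786.3*I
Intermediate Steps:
q(W) = 11 + W (q(W) = W - 1*(-11) = W + 11 = 11 + W)
Y(c) = √2*√c (Y(c) = √(2*c) = √2*√c)
(-280 - 276)*(q(16) + Y(-1)) = (-280 - 276)*((11 + 16) + √2*√(-1)) = -556*(27 + √2*I) = -556*(27 + I*√2) = -15012 - 556*I*√2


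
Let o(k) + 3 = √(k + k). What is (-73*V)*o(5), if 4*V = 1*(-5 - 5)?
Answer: -1095/2 + 365*√10/2 ≈ 29.616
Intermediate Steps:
V = -5/2 (V = (1*(-5 - 5))/4 = (1*(-10))/4 = (¼)*(-10) = -5/2 ≈ -2.5000)
o(k) = -3 + √2*√k (o(k) = -3 + √(k + k) = -3 + √(2*k) = -3 + √2*√k)
(-73*V)*o(5) = (-73*(-5/2))*(-3 + √2*√5) = 365*(-3 + √10)/2 = -1095/2 + 365*√10/2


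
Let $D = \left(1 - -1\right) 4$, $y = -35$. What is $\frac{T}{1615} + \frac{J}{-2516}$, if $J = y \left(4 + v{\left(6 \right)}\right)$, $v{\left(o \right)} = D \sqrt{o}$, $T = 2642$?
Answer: $\frac{101079}{59755} + \frac{70 \sqrt{6}}{629} \approx 1.9642$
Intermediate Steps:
$D = 8$ ($D = \left(1 + 1\right) 4 = 2 \cdot 4 = 8$)
$v{\left(o \right)} = 8 \sqrt{o}$
$J = -140 - 280 \sqrt{6}$ ($J = - 35 \left(4 + 8 \sqrt{6}\right) = -140 - 280 \sqrt{6} \approx -825.86$)
$\frac{T}{1615} + \frac{J}{-2516} = \frac{2642}{1615} + \frac{-140 - 280 \sqrt{6}}{-2516} = 2642 \cdot \frac{1}{1615} + \left(-140 - 280 \sqrt{6}\right) \left(- \frac{1}{2516}\right) = \frac{2642}{1615} + \left(\frac{35}{629} + \frac{70 \sqrt{6}}{629}\right) = \frac{101079}{59755} + \frac{70 \sqrt{6}}{629}$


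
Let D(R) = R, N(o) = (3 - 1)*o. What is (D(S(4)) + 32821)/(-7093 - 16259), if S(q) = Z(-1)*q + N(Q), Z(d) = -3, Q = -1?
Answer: -32807/23352 ≈ -1.4049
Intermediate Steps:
N(o) = 2*o
S(q) = -2 - 3*q (S(q) = -3*q + 2*(-1) = -3*q - 2 = -2 - 3*q)
(D(S(4)) + 32821)/(-7093 - 16259) = ((-2 - 3*4) + 32821)/(-7093 - 16259) = ((-2 - 12) + 32821)/(-23352) = (-14 + 32821)*(-1/23352) = 32807*(-1/23352) = -32807/23352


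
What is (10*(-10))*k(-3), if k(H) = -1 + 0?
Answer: 100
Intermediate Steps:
k(H) = -1
(10*(-10))*k(-3) = (10*(-10))*(-1) = -100*(-1) = 100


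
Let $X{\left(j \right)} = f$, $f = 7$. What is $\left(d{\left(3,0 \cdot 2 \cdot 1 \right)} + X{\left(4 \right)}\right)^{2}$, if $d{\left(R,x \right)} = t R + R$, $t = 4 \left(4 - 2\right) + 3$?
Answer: $1849$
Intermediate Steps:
$X{\left(j \right)} = 7$
$t = 11$ ($t = 4 \left(4 - 2\right) + 3 = 4 \cdot 2 + 3 = 8 + 3 = 11$)
$d{\left(R,x \right)} = 12 R$ ($d{\left(R,x \right)} = 11 R + R = 12 R$)
$\left(d{\left(3,0 \cdot 2 \cdot 1 \right)} + X{\left(4 \right)}\right)^{2} = \left(12 \cdot 3 + 7\right)^{2} = \left(36 + 7\right)^{2} = 43^{2} = 1849$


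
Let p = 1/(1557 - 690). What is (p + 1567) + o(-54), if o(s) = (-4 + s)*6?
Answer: 1056874/867 ≈ 1219.0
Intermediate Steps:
o(s) = -24 + 6*s
p = 1/867 ≈ 0.0011534
(p + 1567) + o(-54) = (1/867 + 1567) + (-24 + 6*(-54)) = 1358590/867 + (-24 - 324) = 1358590/867 - 348 = 1056874/867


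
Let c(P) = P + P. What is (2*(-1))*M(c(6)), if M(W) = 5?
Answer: -10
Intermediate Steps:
c(P) = 2*P
(2*(-1))*M(c(6)) = (2*(-1))*5 = -2*5 = -10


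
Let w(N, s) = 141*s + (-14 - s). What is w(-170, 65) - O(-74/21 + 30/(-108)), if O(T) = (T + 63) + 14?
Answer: 1135613/126 ≈ 9012.8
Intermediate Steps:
w(N, s) = -14 + 140*s
O(T) = 77 + T (O(T) = (63 + T) + 14 = 77 + T)
w(-170, 65) - O(-74/21 + 30/(-108)) = (-14 + 140*65) - (77 + (-74/21 + 30/(-108))) = (-14 + 9100) - (77 + (-74*1/21 + 30*(-1/108))) = 9086 - (77 + (-74/21 - 5/18)) = 9086 - (77 - 479/126) = 9086 - 1*9223/126 = 9086 - 9223/126 = 1135613/126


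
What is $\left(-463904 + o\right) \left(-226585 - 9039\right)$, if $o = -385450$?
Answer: $200128186896$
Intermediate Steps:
$\left(-463904 + o\right) \left(-226585 - 9039\right) = \left(-463904 - 385450\right) \left(-226585 - 9039\right) = \left(-849354\right) \left(-235624\right) = 200128186896$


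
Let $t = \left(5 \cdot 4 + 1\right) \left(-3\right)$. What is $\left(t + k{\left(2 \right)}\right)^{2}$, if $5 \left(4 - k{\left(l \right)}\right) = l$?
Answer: $\frac{88209}{25} \approx 3528.4$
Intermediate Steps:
$k{\left(l \right)} = 4 - \frac{l}{5}$
$t = -63$ ($t = \left(20 + 1\right) \left(-3\right) = 21 \left(-3\right) = -63$)
$\left(t + k{\left(2 \right)}\right)^{2} = \left(-63 + \left(4 - \frac{2}{5}\right)\right)^{2} = \left(-63 + \frac{18}{5}\right)^{2} = \left(- \frac{297}{5}\right)^{2} = \frac{88209}{25}$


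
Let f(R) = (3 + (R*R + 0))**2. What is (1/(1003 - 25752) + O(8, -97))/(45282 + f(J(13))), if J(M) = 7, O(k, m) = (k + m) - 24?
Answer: -1398319/593802757 ≈ -0.0023549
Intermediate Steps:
O(k, m) = -24 + k + m
f(R) = (3 + R**2)**2 (f(R) = (3 + (R**2 + 0))**2 = (3 + R**2)**2)
(1/(1003 - 25752) + O(8, -97))/(45282 + f(J(13))) = (1/(1003 - 25752) + (-24 + 8 - 97))/(45282 + (3 + 7**2)**2) = (1/(-24749) - 113)/(45282 + (3 + 49)**2) = (-1/24749 - 113)/(45282 + 52**2) = -2796638/(24749*(45282 + 2704)) = -2796638/24749/47986 = -2796638/24749*1/47986 = -1398319/593802757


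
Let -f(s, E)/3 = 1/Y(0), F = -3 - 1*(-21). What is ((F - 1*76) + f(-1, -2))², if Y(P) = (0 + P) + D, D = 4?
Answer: 55225/16 ≈ 3451.6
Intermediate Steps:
Y(P) = 4 + P (Y(P) = (0 + P) + 4 = P + 4 = 4 + P)
F = 18 (F = -3 + 21 = 18)
f(s, E) = -¾ (f(s, E) = -3/(4 + 0) = -3/4 = -3*¼ = -¾)
((F - 1*76) + f(-1, -2))² = ((18 - 1*76) - ¾)² = ((18 - 76) - ¾)² = (-58 - ¾)² = (-235/4)² = 55225/16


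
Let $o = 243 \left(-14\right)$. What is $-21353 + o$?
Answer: $-24755$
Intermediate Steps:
$o = -3402$
$-21353 + o = -21353 - 3402 = -24755$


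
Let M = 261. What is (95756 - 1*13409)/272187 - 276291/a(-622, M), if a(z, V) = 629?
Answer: -1473549454/3356973 ≈ -438.95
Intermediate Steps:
(95756 - 1*13409)/272187 - 276291/a(-622, M) = (95756 - 1*13409)/272187 - 276291/629 = (95756 - 13409)*(1/272187) - 276291*1/629 = 82347*(1/272187) - 276291/629 = 27449/90729 - 276291/629 = -1473549454/3356973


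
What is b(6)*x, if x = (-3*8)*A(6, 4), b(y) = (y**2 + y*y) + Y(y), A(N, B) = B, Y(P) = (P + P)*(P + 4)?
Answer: -18432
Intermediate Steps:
Y(P) = 2*P*(4 + P) (Y(P) = (2*P)*(4 + P) = 2*P*(4 + P))
b(y) = 2*y**2 + 2*y*(4 + y) (b(y) = (y**2 + y*y) + 2*y*(4 + y) = (y**2 + y**2) + 2*y*(4 + y) = 2*y**2 + 2*y*(4 + y))
x = -96 (x = -3*8*4 = -24*4 = -96)
b(6)*x = (4*6*(2 + 6))*(-96) = (4*6*8)*(-96) = 192*(-96) = -18432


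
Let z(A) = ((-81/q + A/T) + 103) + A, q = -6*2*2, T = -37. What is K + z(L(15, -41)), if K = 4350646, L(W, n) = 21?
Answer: 1287828751/296 ≈ 4.3508e+6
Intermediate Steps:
q = -24 (q = -12*2 = -24)
z(A) = 851/8 + 36*A/37 (z(A) = ((-81/(-24) + A/(-37)) + 103) + A = ((-81*(-1/24) + A*(-1/37)) + 103) + A = ((27/8 - A/37) + 103) + A = (851/8 - A/37) + A = 851/8 + 36*A/37)
K + z(L(15, -41)) = 4350646 + (851/8 + (36/37)*21) = 4350646 + (851/8 + 756/37) = 4350646 + 37535/296 = 1287828751/296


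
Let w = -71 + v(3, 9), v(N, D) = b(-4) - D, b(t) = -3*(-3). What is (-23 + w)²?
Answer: 8836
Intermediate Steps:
b(t) = 9
v(N, D) = 9 - D
w = -71 (w = -71 + (9 - 1*9) = -71 + (9 - 9) = -71 + 0 = -71)
(-23 + w)² = (-23 - 71)² = (-94)² = 8836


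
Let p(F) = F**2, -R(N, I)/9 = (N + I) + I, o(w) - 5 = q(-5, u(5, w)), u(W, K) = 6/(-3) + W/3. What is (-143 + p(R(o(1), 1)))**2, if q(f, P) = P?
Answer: 11950849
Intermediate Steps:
u(W, K) = -2 + W/3 (u(W, K) = 6*(-1/3) + W*(1/3) = -2 + W/3)
o(w) = 14/3 (o(w) = 5 + (-2 + (1/3)*5) = 5 + (-2 + 5/3) = 5 - 1/3 = 14/3)
R(N, I) = -18*I - 9*N (R(N, I) = -9*((N + I) + I) = -9*((I + N) + I) = -9*(N + 2*I) = -18*I - 9*N)
(-143 + p(R(o(1), 1)))**2 = (-143 + (-18*1 - 9*14/3)**2)**2 = (-143 + (-18 - 42)**2)**2 = (-143 + (-60)**2)**2 = (-143 + 3600)**2 = 3457**2 = 11950849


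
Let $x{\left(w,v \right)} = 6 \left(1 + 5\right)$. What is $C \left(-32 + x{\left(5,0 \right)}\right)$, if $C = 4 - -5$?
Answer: $36$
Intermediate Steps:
$C = 9$ ($C = 4 + 5 = 9$)
$x{\left(w,v \right)} = 36$ ($x{\left(w,v \right)} = 6 \cdot 6 = 36$)
$C \left(-32 + x{\left(5,0 \right)}\right) = 9 \left(-32 + 36\right) = 9 \cdot 4 = 36$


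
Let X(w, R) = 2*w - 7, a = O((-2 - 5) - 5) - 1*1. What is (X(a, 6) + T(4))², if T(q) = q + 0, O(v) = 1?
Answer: 9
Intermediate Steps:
T(q) = q
a = 0 (a = 1 - 1*1 = 1 - 1 = 0)
X(w, R) = -7 + 2*w
(X(a, 6) + T(4))² = ((-7 + 2*0) + 4)² = ((-7 + 0) + 4)² = (-7 + 4)² = (-3)² = 9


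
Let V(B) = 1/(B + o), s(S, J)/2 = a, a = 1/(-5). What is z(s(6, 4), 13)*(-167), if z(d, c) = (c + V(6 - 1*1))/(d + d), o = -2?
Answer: 8350/3 ≈ 2783.3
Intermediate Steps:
a = -1/5 ≈ -0.20000
s(S, J) = -2/5 (s(S, J) = 2*(-1/5) = -2/5)
V(B) = 1/(-2 + B) (V(B) = 1/(B - 2) = 1/(-2 + B))
z(d, c) = (1/3 + c)/(2*d) (z(d, c) = (c + 1/(-2 + (6 - 1*1)))/(d + d) = (c + 1/(-2 + (6 - 1)))/((2*d)) = (c + 1/(-2 + 5))*(1/(2*d)) = (c + 1/3)*(1/(2*d)) = (1/3 + c)*(1/(2*d)) = (1/3 + c)/(2*d))
z(s(6, 4), 13)*(-167) = ((1 + 3*13)/(6*(-2/5)))*(-167) = ((1/6)*(-5/2)*(1 + 39))*(-167) = ((1/6)*(-5/2)*40)*(-167) = -50/3*(-167) = 8350/3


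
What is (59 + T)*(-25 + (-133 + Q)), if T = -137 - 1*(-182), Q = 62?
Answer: -9984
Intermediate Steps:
T = 45 (T = -137 + 182 = 45)
(59 + T)*(-25 + (-133 + Q)) = (59 + 45)*(-25 + (-133 + 62)) = 104*(-25 - 71) = 104*(-96) = -9984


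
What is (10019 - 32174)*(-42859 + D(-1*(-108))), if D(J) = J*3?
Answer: 942362925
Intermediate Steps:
D(J) = 3*J
(10019 - 32174)*(-42859 + D(-1*(-108))) = (10019 - 32174)*(-42859 + 3*(-1*(-108))) = -22155*(-42859 + 3*108) = -22155*(-42859 + 324) = -22155*(-42535) = 942362925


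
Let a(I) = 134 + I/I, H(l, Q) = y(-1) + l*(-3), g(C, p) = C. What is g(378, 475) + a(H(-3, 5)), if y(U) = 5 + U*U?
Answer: 513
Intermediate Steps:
y(U) = 5 + U²
H(l, Q) = 6 - 3*l (H(l, Q) = (5 + (-1)²) + l*(-3) = (5 + 1) - 3*l = 6 - 3*l)
a(I) = 135 (a(I) = 134 + 1 = 135)
g(378, 475) + a(H(-3, 5)) = 378 + 135 = 513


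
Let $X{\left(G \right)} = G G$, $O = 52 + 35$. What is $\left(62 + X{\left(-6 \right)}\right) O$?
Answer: $8526$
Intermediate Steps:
$O = 87$
$X{\left(G \right)} = G^{2}$
$\left(62 + X{\left(-6 \right)}\right) O = \left(62 + \left(-6\right)^{2}\right) 87 = \left(62 + 36\right) 87 = 98 \cdot 87 = 8526$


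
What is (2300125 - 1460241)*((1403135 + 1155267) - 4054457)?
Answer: -1256512657620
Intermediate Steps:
(2300125 - 1460241)*((1403135 + 1155267) - 4054457) = 839884*(2558402 - 4054457) = 839884*(-1496055) = -1256512657620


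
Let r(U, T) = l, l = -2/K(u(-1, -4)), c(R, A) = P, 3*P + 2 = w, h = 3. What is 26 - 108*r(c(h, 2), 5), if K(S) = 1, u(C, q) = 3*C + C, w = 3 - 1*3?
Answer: 242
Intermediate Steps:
w = 0 (w = 3 - 3 = 0)
u(C, q) = 4*C
P = -⅔ (P = -⅔ + (⅓)*0 = -⅔ + 0 = -⅔ ≈ -0.66667)
c(R, A) = -⅔
l = -2 (l = -2/1 = -2*1 = -2)
r(U, T) = -2
26 - 108*r(c(h, 2), 5) = 26 - 108*(-2) = 26 + 216 = 242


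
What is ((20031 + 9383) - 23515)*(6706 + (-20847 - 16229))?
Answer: -179152630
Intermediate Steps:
((20031 + 9383) - 23515)*(6706 + (-20847 - 16229)) = (29414 - 23515)*(6706 - 37076) = 5899*(-30370) = -179152630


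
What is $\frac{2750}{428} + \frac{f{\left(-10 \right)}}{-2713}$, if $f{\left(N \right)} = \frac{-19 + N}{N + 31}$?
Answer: $\frac{78344081}{12192222} \approx 6.4257$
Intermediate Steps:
$f{\left(N \right)} = \frac{-19 + N}{31 + N}$
$\frac{2750}{428} + \frac{f{\left(-10 \right)}}{-2713} = \frac{2750}{428} + \frac{\frac{1}{31 - 10} \left(-19 - 10\right)}{-2713} = 2750 \cdot \frac{1}{428} + \frac{1}{21} \left(-29\right) \left(- \frac{1}{2713}\right) = \frac{1375}{214} + \frac{1}{21} \left(-29\right) \left(- \frac{1}{2713}\right) = \frac{1375}{214} - - \frac{29}{56973} = \frac{1375}{214} + \frac{29}{56973} = \frac{78344081}{12192222}$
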